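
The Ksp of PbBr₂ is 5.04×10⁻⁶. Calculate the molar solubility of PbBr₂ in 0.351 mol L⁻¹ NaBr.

PbBr₂(s) ⇌ Pb²⁺(aq) + 2 Br⁻(aq)
Br⁻ is already present at 0.351 mol L⁻¹. If s mol/L of PbBr₂ dissolves, [Pb²⁺] = s while [Br⁻] ≈ 0.351 mol L⁻¹.
Ksp = [Pb²⁺][Br⁻]^2 = s(0.351)^2
s = 5.04×10⁻⁶ / (0.351)^2 = 4.09×10⁻⁵
s = 4.09×10⁻⁵ mol L⁻¹

4.09×10⁻⁵ M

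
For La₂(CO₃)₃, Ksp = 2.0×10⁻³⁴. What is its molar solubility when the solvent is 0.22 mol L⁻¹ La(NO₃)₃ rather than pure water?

5.3×10⁻¹² M

La₂(CO₃)₃(s) ⇌ 2 La³⁺(aq) + 3 CO₃²⁻(aq)
With La³⁺ already at 0.22 mol L⁻¹ and s small, take [La³⁺] ≈ 0.22 mol L⁻¹ and [CO₃²⁻] = 3s.
Ksp = [La³⁺]^2[CO₃²⁻]^3 = (0.22)^2(3s)^3
(3s)^3 = 2.0×10⁻³⁴ / (0.22)^2 = 4.1×10⁻³³
s = 5.3×10⁻¹² mol L⁻¹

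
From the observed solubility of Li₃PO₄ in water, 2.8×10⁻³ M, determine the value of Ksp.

Ksp = 1.7×10⁻⁹

Li₃PO₄(s) ⇌ 3 Li⁺(aq) + PO₄³⁻(aq)
If s mol/L of Li₃PO₄ dissolves, [Li⁺] = 3s and [PO₄³⁻] = s.
Ksp = [Li⁺]^3[PO₄³⁻] = (3s)^3 · s = 27s^4
Ksp = 27 × (2.8×10⁻³)^4 = 1.7×10⁻⁹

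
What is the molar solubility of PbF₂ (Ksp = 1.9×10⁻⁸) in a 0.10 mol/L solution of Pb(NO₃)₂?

PbF₂(s) ⇌ Pb²⁺(aq) + 2 F⁻(aq)
With Pb²⁺ already at 0.10 mol/L and s small, take [Pb²⁺] ≈ 0.10 mol/L and [F⁻] = 2s.
Ksp = [Pb²⁺][F⁻]^2 = (0.10)(2s)^2
(2s)^2 = 1.9×10⁻⁸ / (0.10) = 1.9×10⁻⁷
s = 2.2×10⁻⁴ mol/L

2.2×10⁻⁴ M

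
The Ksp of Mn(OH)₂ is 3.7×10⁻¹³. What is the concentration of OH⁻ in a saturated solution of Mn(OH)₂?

9.0×10⁻⁵ M

Mn(OH)₂(s) ⇌ Mn²⁺(aq) + 2 OH⁻(aq)
If s mol/L of Mn(OH)₂ dissolves, [Mn²⁺] = s and [OH⁻] = 2s.
Ksp = [Mn²⁺][OH⁻]^2 = s · (2s)^2 = 4s^3 = 3.7×10⁻¹³
s = 4.5×10⁻⁵ mol/L
[OH⁻] = 2s = 9.0×10⁻⁵ mol/L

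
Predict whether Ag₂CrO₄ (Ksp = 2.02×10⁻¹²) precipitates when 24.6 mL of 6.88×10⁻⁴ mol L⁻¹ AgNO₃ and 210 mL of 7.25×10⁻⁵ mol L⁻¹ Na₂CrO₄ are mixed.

After mixing, V = 24.6 mL + 210 mL = 234.6 mL.
[Ag⁺] = (6.88×10⁻⁴)(24.6)/234.6 = 7.21×10⁻⁵ mol L⁻¹
[CrO₄²⁻] = (7.25×10⁻⁵)(210)/234.6 = 6.49×10⁻⁵ mol L⁻¹
Q = [Ag⁺]^2[CrO₄²⁻] = 3.38×10⁻¹³
Q = 3.38×10⁻¹³ < Ksp = 2.02×10⁻¹², so the solution is unsaturated and no precipitate forms.

No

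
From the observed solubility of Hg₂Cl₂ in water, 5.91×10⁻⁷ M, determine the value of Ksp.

Hg₂Cl₂(s) ⇌ Hg₂²⁺(aq) + 2 Cl⁻(aq)
Let s be the molar solubility. Then [Hg₂²⁺] = s and [Cl⁻] = 2s.
Ksp = [Hg₂²⁺][Cl⁻]^2 = s · (2s)^2 = 4s^3
Ksp = 4 × (5.91×10⁻⁷)^3 = 8.26×10⁻¹⁹

Ksp = 8.26×10⁻¹⁹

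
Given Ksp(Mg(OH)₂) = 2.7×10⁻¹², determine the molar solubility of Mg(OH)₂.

Mg(OH)₂(s) ⇌ Mg²⁺(aq) + 2 OH⁻(aq)
For each mole of Mg(OH)₂ that dissolves per liter, [Mg²⁺] = s and [OH⁻] = 2s; let s denote this solubility.
Ksp = [Mg²⁺][OH⁻]^2 = s · (2s)^2 = 4s^3
4s^3 = 2.7×10⁻¹²  ⇒  s^3 = 6.8×10⁻¹³
s = (6.8×10⁻¹³)^(1/3) = 8.8×10⁻⁵ mol/L

8.8×10⁻⁵ M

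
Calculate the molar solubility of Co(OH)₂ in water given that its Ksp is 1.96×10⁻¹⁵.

7.88×10⁻⁶ M

Co(OH)₂(s) ⇌ Co²⁺(aq) + 2 OH⁻(aq)
For each mole of Co(OH)₂ that dissolves per liter, [Co²⁺] = s and [OH⁻] = 2s; let s denote this solubility.
Ksp = [Co²⁺][OH⁻]^2 = s · (2s)^2 = 4s^3
4s^3 = 1.96×10⁻¹⁵  ⇒  s^3 = 4.90×10⁻¹⁶
s = (4.90×10⁻¹⁶)^(1/3) = 7.88×10⁻⁶ mol/L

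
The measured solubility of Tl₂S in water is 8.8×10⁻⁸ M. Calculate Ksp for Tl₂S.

Ksp = 2.7×10⁻²¹

Tl₂S(s) ⇌ 2 Tl⁺(aq) + S²⁻(aq)
Let s be the molar solubility. Then [Tl⁺] = 2s and [S²⁻] = s.
Ksp = [Tl⁺]^2[S²⁻] = (2s)^2 · s = 4s^3
Ksp = 4 × (8.8×10⁻⁸)^3 = 2.7×10⁻²¹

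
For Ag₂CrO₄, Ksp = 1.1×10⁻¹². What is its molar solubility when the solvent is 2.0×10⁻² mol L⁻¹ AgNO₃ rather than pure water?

2.8×10⁻⁹ M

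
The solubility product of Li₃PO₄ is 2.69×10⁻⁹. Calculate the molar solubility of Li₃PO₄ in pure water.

3.16×10⁻³ M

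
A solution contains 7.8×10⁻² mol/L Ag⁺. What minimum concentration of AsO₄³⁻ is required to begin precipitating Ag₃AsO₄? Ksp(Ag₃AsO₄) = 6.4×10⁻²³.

Each salt precipitates once Q = Ksp for that salt.
Ag₃AsO₄(s) ⇌ 3 Ag⁺(aq) + AsO₄³⁻(aq)
Ksp = [Ag⁺]^3[AsO₄³⁻] = [AsO₄³⁻](7.8×10⁻²)^3
[AsO₄³⁻] = 6.4×10⁻²³ / (7.8×10⁻²)^3 = 1.3×10⁻¹⁹
[AsO₄³⁻] = 1.3×10⁻¹⁹ mol/L

1.3×10⁻¹⁹ M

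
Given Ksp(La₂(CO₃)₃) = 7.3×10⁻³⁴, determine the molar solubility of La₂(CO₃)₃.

9.2×10⁻⁸ M

La₂(CO₃)₃(s) ⇌ 2 La³⁺(aq) + 3 CO₃²⁻(aq)
If s mol/L of La₂(CO₃)₃ dissolves, [La³⁺] = 2s and [CO₃²⁻] = 3s.
Ksp = [La³⁺]^2[CO₃²⁻]^3 = (2s)^2 · (3s)^3 = 108s^5
108s^5 = 7.3×10⁻³⁴  ⇒  s^5 = 6.8×10⁻³⁶
s = 9.2×10⁻⁸ mol L⁻¹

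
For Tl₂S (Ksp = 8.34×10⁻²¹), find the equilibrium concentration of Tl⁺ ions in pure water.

Tl₂S(s) ⇌ 2 Tl⁺(aq) + S²⁻(aq)
Call the molar solubility s, so that [Tl⁺] = 2s and [S²⁻] = s.
Ksp = [Tl⁺]^2[S²⁻] = (2s)^2 · s = 4s^3 = 8.34×10⁻²¹
s = 1.28×10⁻⁷ mol L⁻¹
[Tl⁺] = 2s = 2.56×10⁻⁷ mol L⁻¹

2.56×10⁻⁷ M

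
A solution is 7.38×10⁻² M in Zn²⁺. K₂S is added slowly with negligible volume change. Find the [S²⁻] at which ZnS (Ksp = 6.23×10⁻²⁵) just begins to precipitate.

Precipitation of each salt begins when its ion product equals Ksp.
ZnS(s) ⇌ Zn²⁺(aq) + S²⁻(aq)
Ksp = [Zn²⁺][S²⁻] = [S²⁻](7.38×10⁻²)
[S²⁻] = 6.23×10⁻²⁵ / (7.38×10⁻²) = 8.44×10⁻²⁴
[S²⁻] = 8.44×10⁻²⁴ M

8.44×10⁻²⁴ M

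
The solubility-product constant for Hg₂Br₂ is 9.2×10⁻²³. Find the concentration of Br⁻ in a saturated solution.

5.7×10⁻⁸ M

Hg₂Br₂(s) ⇌ Hg₂²⁺(aq) + 2 Br⁻(aq)
For each mole of Hg₂Br₂ that dissolves per liter, [Hg₂²⁺] = s and [Br⁻] = 2s; let s denote this solubility.
Ksp = [Hg₂²⁺][Br⁻]^2 = s · (2s)^2 = 4s^3 = 9.2×10⁻²³
s = 2.8×10⁻⁸ M
[Br⁻] = 2s = 5.7×10⁻⁸ M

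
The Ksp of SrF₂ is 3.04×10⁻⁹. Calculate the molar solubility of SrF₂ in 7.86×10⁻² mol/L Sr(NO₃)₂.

SrF₂(s) ⇌ Sr²⁺(aq) + 2 F⁻(aq)
Sr²⁺ is already present at 7.86×10⁻² mol/L. If s mol/L of SrF₂ dissolves, [F⁻] = 2s while [Sr²⁺] ≈ 7.86×10⁻² mol/L.
Ksp = [Sr²⁺][F⁻]^2 = (7.86×10⁻²)(2s)^2
(2s)^2 = 3.04×10⁻⁹ / (7.86×10⁻²) = 3.87×10⁻⁸
s = 9.83×10⁻⁵ mol/L

9.83×10⁻⁵ M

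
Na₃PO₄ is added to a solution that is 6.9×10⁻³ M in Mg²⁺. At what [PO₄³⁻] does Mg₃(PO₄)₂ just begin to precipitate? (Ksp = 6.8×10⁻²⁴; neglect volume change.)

4.5×10⁻⁹ M

Precipitation of each salt begins when its ion product equals Ksp.
Mg₃(PO₄)₂(s) ⇌ 3 Mg²⁺(aq) + 2 PO₄³⁻(aq)
Ksp = [Mg²⁺]^3[PO₄³⁻]^2 = [PO₄³⁻]^2(6.9×10⁻³)^3
[PO₄³⁻]^2 = 6.8×10⁻²⁴ / (6.9×10⁻³)^3 = 2.1×10⁻¹⁷
[PO₄³⁻] = 4.5×10⁻⁹ M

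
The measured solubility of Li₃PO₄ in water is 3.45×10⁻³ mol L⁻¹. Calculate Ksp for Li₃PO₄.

Li₃PO₄(s) ⇌ 3 Li⁺(aq) + PO₄³⁻(aq)
If s mol/L of Li₃PO₄ dissolves, [Li⁺] = 3s and [PO₄³⁻] = s.
Ksp = [Li⁺]^3[PO₄³⁻] = (3s)^3 · s = 27s^4
Ksp = 27 × (3.45×10⁻³)^4 = 3.83×10⁻⁹

Ksp = 3.83×10⁻⁹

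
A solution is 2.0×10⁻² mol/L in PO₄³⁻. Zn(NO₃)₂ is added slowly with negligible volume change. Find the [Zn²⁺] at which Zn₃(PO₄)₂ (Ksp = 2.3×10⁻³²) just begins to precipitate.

A salt starts to precipitate once the ion product Q reaches its Ksp.
Zn₃(PO₄)₂(s) ⇌ 3 Zn²⁺(aq) + 2 PO₄³⁻(aq)
Ksp = [Zn²⁺]^3[PO₄³⁻]^2 = [Zn²⁺]^3(2.0×10⁻²)^2
[Zn²⁺]^3 = 2.3×10⁻³² / (2.0×10⁻²)^2 = 5.8×10⁻²⁹
[Zn²⁺] = 3.9×10⁻¹⁰ mol/L

3.9×10⁻¹⁰ M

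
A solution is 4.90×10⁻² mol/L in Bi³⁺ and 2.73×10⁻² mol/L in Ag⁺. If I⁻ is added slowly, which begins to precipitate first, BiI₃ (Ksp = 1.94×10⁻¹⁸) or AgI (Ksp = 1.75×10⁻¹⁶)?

AgI

The threshold for precipitation is Q = Ksp.
For BiI₃: [I⁻] = (Ksp/[Bi³⁺])^(1/3) = 3.41×10⁻⁶ mol/L
For AgI: [I⁻] = (Ksp/[Ag⁺]) = 6.41×10⁻¹⁵ mol/L
The smaller threshold [I⁻] is reached first, so AgI precipitates first.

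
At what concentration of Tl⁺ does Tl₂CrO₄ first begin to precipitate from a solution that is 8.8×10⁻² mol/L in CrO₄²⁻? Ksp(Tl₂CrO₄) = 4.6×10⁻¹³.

2.3×10⁻⁶ M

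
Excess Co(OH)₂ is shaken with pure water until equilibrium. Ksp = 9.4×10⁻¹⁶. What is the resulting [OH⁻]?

1.2×10⁻⁵ M

Co(OH)₂(s) ⇌ Co²⁺(aq) + 2 OH⁻(aq)
For each mole of Co(OH)₂ that dissolves per liter, [Co²⁺] = s and [OH⁻] = 2s; let s denote this solubility.
Ksp = [Co²⁺][OH⁻]^2 = s · (2s)^2 = 4s^3 = 9.4×10⁻¹⁶
s = 6.2×10⁻⁶ mol L⁻¹
[OH⁻] = 2s = 1.2×10⁻⁵ mol L⁻¹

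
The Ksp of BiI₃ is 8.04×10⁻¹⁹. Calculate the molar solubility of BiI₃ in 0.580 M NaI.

BiI₃(s) ⇌ Bi³⁺(aq) + 3 I⁻(aq)
The solution already contains I⁻ at 0.580 M. Let s be the molar solubility of BiI₃.
[I⁻] ≈ 0.580 M (common ion dominates); [Bi³⁺] = s.
Ksp = [Bi³⁺][I⁻]^3 = s(0.580)^3
s = 8.04×10⁻¹⁹ / (0.580)^3 = 4.12×10⁻¹⁸
s = 4.12×10⁻¹⁸ M

4.12×10⁻¹⁸ M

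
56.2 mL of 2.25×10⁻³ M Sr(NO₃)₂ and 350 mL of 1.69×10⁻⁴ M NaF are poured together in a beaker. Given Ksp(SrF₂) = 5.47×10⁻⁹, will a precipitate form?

Total volume after mixing = 56.2 + 350 = 406.2 mL.
[Sr²⁺] = (2.25×10⁻³)(56.2)/406.2 = 3.11×10⁻⁴ M
[F⁻] = (1.69×10⁻⁴)(350)/406.2 = 1.46×10⁻⁴ M
Q = [Sr²⁺][F⁻]^2 = 6.60×10⁻¹²
Q < Ksp (6.60×10⁻¹² vs 5.47×10⁻⁹); the solution remains unsaturated and no precipitate forms.

No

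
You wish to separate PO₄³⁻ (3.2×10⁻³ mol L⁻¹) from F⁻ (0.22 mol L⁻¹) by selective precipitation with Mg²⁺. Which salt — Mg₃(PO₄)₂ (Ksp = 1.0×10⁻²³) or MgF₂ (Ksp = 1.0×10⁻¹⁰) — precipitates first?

MgF₂

Precipitation begins when Q = Ksp.
For Mg₃(PO₄)₂: [Mg²⁺] = (Ksp/[PO₄³⁻]^2)^(1/3) = 9.9×10⁻⁷ mol L⁻¹
For MgF₂: [Mg²⁺] = (Ksp/[F⁻]^2) = 2.1×10⁻⁹ mol L⁻¹
MgF₂ requires the lower [Mg²⁺], so it precipitates first.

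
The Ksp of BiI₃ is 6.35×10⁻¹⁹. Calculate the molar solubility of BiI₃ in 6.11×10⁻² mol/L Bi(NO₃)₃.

BiI₃(s) ⇌ Bi³⁺(aq) + 3 I⁻(aq)
The solution already contains Bi³⁺ at 6.11×10⁻² mol/L. Let s be the molar solubility of BiI₃.
[Bi³⁺] ≈ 6.11×10⁻² mol/L (common ion dominates); [I⁻] = 3s.
Ksp = [Bi³⁺][I⁻]^3 = (6.11×10⁻²)(3s)^3
(3s)^3 = 6.35×10⁻¹⁹ / (6.11×10⁻²) = 1.04×10⁻¹⁷
s = 7.27×10⁻⁷ mol/L

7.27×10⁻⁷ M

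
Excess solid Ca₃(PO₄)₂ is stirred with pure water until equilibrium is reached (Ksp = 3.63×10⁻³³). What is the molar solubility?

Ca₃(PO₄)₂(s) ⇌ 3 Ca²⁺(aq) + 2 PO₄³⁻(aq)
Call the molar solubility s, so that [Ca²⁺] = 3s and [PO₄³⁻] = 2s.
Ksp = [Ca²⁺]^3[PO₄³⁻]^2 = (3s)^3 · (2s)^2 = 108s^5
108s^5 = 3.63×10⁻³³  ⇒  s^5 = 3.36×10⁻³⁵
Taking the 5th root, s = 1.27×10⁻⁷ mol L⁻¹.

1.27×10⁻⁷ M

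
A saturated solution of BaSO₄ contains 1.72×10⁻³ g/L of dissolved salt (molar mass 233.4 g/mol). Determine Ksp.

Convert to molarity: s = 1.72×10⁻³ / 233.4 = 7.3693×10⁻⁶ mol/L
BaSO₄(s) ⇌ Ba²⁺(aq) + SO₄²⁻(aq)
If s mol/L of BaSO₄ dissolves, [Ba²⁺] = s and [SO₄²⁻] = s.
Ksp = [Ba²⁺][SO₄²⁻] = s · s = s^2
Ksp = (7.3693×10⁻⁶)^2 = 5.43×10⁻¹¹

Ksp = 5.43×10⁻¹¹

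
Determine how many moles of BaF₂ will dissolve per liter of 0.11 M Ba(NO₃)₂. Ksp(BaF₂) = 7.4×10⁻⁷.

BaF₂(s) ⇌ Ba²⁺(aq) + 2 F⁻(aq)
Let s be the solubility of BaF₂ here. The common ion gives [Ba²⁺] ≈ 0.11 M, and [F⁻] = 2s.
Ksp = [Ba²⁺][F⁻]^2 = (0.11)(2s)^2
(2s)^2 = 7.4×10⁻⁷ / (0.11) = 6.7×10⁻⁶
s = 1.3×10⁻³ M

1.3×10⁻³ M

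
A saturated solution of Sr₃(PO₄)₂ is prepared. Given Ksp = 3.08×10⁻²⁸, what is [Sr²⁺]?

Sr₃(PO₄)₂(s) ⇌ 3 Sr²⁺(aq) + 2 PO₄³⁻(aq)
If s mol/L of Sr₃(PO₄)₂ dissolves, [Sr²⁺] = 3s and [PO₄³⁻] = 2s.
Ksp = [Sr²⁺]^3[PO₄³⁻]^2 = (3s)^3 · (2s)^2 = 108s^5 = 3.08×10⁻²⁸
s = 1.23×10⁻⁶ mol L⁻¹
[Sr²⁺] = 3s = 3.70×10⁻⁶ mol L⁻¹

3.70×10⁻⁶ M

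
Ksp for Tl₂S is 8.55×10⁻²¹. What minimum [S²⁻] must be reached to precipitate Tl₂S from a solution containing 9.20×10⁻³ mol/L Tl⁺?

1.01×10⁻¹⁶ M

A salt starts to precipitate once the ion product Q reaches its Ksp.
Tl₂S(s) ⇌ 2 Tl⁺(aq) + S²⁻(aq)
Ksp = [Tl⁺]^2[S²⁻] = [S²⁻](9.20×10⁻³)^2
[S²⁻] = 8.55×10⁻²¹ / (9.20×10⁻³)^2 = 1.01×10⁻¹⁶
[S²⁻] = 1.01×10⁻¹⁶ mol/L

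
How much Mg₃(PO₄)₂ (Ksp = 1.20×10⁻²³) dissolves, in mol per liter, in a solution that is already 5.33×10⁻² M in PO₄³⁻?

5.39×10⁻⁸ M

Mg₃(PO₄)₂(s) ⇌ 3 Mg²⁺(aq) + 2 PO₄³⁻(aq)
PO₄³⁻ is already present at 5.33×10⁻² M. If s mol/L of Mg₃(PO₄)₂ dissolves, [Mg²⁺] = 3s while [PO₄³⁻] ≈ 5.33×10⁻² M.
Ksp = [Mg²⁺]^3[PO₄³⁻]^2 = (3s)^3(5.33×10⁻²)^2
(3s)^3 = 1.20×10⁻²³ / (5.33×10⁻²)^2 = 4.22×10⁻²¹
s = 5.39×10⁻⁸ M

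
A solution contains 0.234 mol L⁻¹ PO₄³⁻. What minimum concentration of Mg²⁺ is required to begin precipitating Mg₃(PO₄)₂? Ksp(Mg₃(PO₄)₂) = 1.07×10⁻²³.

5.80×10⁻⁸ M

Precipitation of each salt begins when its ion product equals Ksp.
Mg₃(PO₄)₂(s) ⇌ 3 Mg²⁺(aq) + 2 PO₄³⁻(aq)
Ksp = [Mg²⁺]^3[PO₄³⁻]^2 = [Mg²⁺]^3(0.234)^2
[Mg²⁺]^3 = 1.07×10⁻²³ / (0.234)^2 = 1.95×10⁻²²
[Mg²⁺] = 5.80×10⁻⁸ mol L⁻¹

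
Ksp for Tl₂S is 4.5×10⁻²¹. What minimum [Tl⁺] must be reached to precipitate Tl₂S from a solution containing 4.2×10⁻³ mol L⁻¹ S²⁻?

1.0×10⁻⁹ M

Precipitation begins when Q = Ksp.
Tl₂S(s) ⇌ 2 Tl⁺(aq) + S²⁻(aq)
Ksp = [Tl⁺]^2[S²⁻] = [Tl⁺]^2(4.2×10⁻³)
[Tl⁺]^2 = 4.5×10⁻²¹ / (4.2×10⁻³) = 1.1×10⁻¹⁸
[Tl⁺] = 1.0×10⁻⁹ mol L⁻¹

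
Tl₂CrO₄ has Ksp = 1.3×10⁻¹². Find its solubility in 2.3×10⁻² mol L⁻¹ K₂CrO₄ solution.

Tl₂CrO₄(s) ⇌ 2 Tl⁺(aq) + CrO₄²⁻(aq)
CrO₄²⁻ is already present at 2.3×10⁻² mol L⁻¹. If s mol/L of Tl₂CrO₄ dissolves, [Tl⁺] = 2s while [CrO₄²⁻] ≈ 2.3×10⁻² mol L⁻¹.
Ksp = [Tl⁺]^2[CrO₄²⁻] = (2s)^2(2.3×10⁻²)
(2s)^2 = 1.3×10⁻¹² / (2.3×10⁻²) = 5.7×10⁻¹¹
s = 3.8×10⁻⁶ mol L⁻¹

3.8×10⁻⁶ M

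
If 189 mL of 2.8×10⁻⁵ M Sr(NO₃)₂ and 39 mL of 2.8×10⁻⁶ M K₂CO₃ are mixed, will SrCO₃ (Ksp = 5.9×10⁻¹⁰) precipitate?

The combined volume is 228 mL.
[Sr²⁺] = (2.8×10⁻⁵)(189)/228 = 2.3×10⁻⁵ M
[CO₃²⁻] = (2.8×10⁻⁶)(39)/228 = 4.8×10⁻⁷ M
Q = [Sr²⁺][CO₃²⁻] = 1.1×10⁻¹¹
Q = 1.1×10⁻¹¹ < Ksp = 5.9×10⁻¹⁰, so the solution is unsaturated and no precipitate forms.

No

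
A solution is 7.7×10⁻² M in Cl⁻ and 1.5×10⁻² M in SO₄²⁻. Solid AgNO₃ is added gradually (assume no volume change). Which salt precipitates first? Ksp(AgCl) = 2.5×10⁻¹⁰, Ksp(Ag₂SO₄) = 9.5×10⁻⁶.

AgCl

The threshold for precipitation is Q = Ksp.
For AgCl: [Ag⁺] = (Ksp/[Cl⁻]) = 3.2×10⁻⁹ M
For Ag₂SO₄: [Ag⁺] = (Ksp/[SO₄²⁻])^(1/2) = 2.5×10⁻² M
The smaller threshold [Ag⁺] is reached first, so AgCl precipitates first.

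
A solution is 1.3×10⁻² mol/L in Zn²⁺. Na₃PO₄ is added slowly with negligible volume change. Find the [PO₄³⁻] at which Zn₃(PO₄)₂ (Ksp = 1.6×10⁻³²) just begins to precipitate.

8.5×10⁻¹⁴ M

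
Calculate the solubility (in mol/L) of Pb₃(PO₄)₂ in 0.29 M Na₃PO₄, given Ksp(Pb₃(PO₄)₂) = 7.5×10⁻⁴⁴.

Pb₃(PO₄)₂(s) ⇌ 3 Pb²⁺(aq) + 2 PO₄³⁻(aq)
With PO₄³⁻ already at 0.29 M and s small, take [PO₄³⁻] ≈ 0.29 M and [Pb²⁺] = 3s.
Ksp = [Pb²⁺]^3[PO₄³⁻]^2 = (3s)^3(0.29)^2
(3s)^3 = 7.5×10⁻⁴⁴ / (0.29)^2 = 8.9×10⁻⁴³
s = 3.2×10⁻¹⁵ M

3.2×10⁻¹⁵ M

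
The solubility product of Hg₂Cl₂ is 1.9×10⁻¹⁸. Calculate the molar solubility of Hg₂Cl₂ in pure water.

7.8×10⁻⁷ M

Hg₂Cl₂(s) ⇌ Hg₂²⁺(aq) + 2 Cl⁻(aq)
Let s be the molar solubility. Then [Hg₂²⁺] = s and [Cl⁻] = 2s.
Ksp = [Hg₂²⁺][Cl⁻]^2 = s · (2s)^2 = 4s^3
4s^3 = 1.9×10⁻¹⁸  ⇒  s^3 = 4.8×10⁻¹⁹
s = 7.8×10⁻⁷ mol L⁻¹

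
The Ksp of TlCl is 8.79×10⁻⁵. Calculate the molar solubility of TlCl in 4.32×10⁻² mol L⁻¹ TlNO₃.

TlCl(s) ⇌ Tl⁺(aq) + Cl⁻(aq)
With Tl⁺ already at 4.32×10⁻² mol L⁻¹ and s small, take [Tl⁺] ≈ 4.32×10⁻² mol L⁻¹ and [Cl⁻] = s.
Ksp = [Tl⁺][Cl⁻] = (4.32×10⁻²)s
s = 8.79×10⁻⁵ / (4.32×10⁻²) = 2.03×10⁻³
s = 2.03×10⁻³ mol L⁻¹

2.03×10⁻³ M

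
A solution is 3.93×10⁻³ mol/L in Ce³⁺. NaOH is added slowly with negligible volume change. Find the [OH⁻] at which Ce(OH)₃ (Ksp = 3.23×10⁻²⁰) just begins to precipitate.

2.02×10⁻⁶ M

A salt starts to precipitate once the ion product Q reaches its Ksp.
Ce(OH)₃(s) ⇌ Ce³⁺(aq) + 3 OH⁻(aq)
Ksp = [Ce³⁺][OH⁻]^3 = [OH⁻]^3(3.93×10⁻³)
[OH⁻]^3 = 3.23×10⁻²⁰ / (3.93×10⁻³) = 8.22×10⁻¹⁸
[OH⁻] = 2.02×10⁻⁶ mol/L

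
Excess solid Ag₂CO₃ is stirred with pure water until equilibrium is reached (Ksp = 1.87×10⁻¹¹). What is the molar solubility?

1.67×10⁻⁴ M

Ag₂CO₃(s) ⇌ 2 Ag⁺(aq) + CO₃²⁻(aq)
For each mole of Ag₂CO₃ that dissolves per liter, [Ag⁺] = 2s and [CO₃²⁻] = s; let s denote this solubility.
Ksp = [Ag⁺]^2[CO₃²⁻] = (2s)^2 · s = 4s^3
4s^3 = 1.87×10⁻¹¹  ⇒  s^3 = 4.68×10⁻¹²
s = (4.68×10⁻¹²)^(1/3) = 1.67×10⁻⁴ mol L⁻¹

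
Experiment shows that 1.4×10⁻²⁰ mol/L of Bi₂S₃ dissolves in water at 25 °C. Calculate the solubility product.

Ksp = 5.8×10⁻⁹⁸

Bi₂S₃(s) ⇌ 2 Bi³⁺(aq) + 3 S²⁻(aq)
For each mole of Bi₂S₃ that dissolves per liter, [Bi³⁺] = 2s and [S²⁻] = 3s; let s denote this solubility.
Ksp = [Bi³⁺]^2[S²⁻]^3 = (2s)^2 · (3s)^3 = 108s^5
Ksp = 108 × (1.4×10⁻²⁰)^5 = 5.8×10⁻⁹⁸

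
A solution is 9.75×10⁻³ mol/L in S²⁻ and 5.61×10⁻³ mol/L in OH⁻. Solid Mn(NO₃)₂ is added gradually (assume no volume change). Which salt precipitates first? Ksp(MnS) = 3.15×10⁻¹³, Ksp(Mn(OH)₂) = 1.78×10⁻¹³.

MnS

A salt starts to precipitate once the ion product Q reaches its Ksp.
For MnS: [Mn²⁺] = (Ksp/[S²⁻]) = 3.23×10⁻¹¹ mol/L
For Mn(OH)₂: [Mn²⁺] = (Ksp/[OH⁻]^2) = 5.66×10⁻⁹ mol/L
Since MnS needs less Mn²⁺ to reach saturation, it precipitates first.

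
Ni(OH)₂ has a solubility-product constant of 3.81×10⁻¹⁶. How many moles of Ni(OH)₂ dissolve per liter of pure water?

4.57×10⁻⁶ M

Ni(OH)₂(s) ⇌ Ni²⁺(aq) + 2 OH⁻(aq)
Call the molar solubility s, so that [Ni²⁺] = s and [OH⁻] = 2s.
Ksp = [Ni²⁺][OH⁻]^2 = s · (2s)^2 = 4s^3
4s^3 = 3.81×10⁻¹⁶  ⇒  s^3 = 9.53×10⁻¹⁷
s = (9.53×10⁻¹⁷)^(1/3) = 4.57×10⁻⁶ M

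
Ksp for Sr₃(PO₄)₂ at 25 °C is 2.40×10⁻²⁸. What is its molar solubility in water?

Sr₃(PO₄)₂(s) ⇌ 3 Sr²⁺(aq) + 2 PO₄³⁻(aq)
For each mole of Sr₃(PO₄)₂ that dissolves per liter, [Sr²⁺] = 3s and [PO₄³⁻] = 2s; let s denote this solubility.
Ksp = [Sr²⁺]^3[PO₄³⁻]^2 = (3s)^3 · (2s)^2 = 108s^5
108s^5 = 2.40×10⁻²⁸  ⇒  s^5 = 2.22×10⁻³⁰
s = (2.22×10⁻³⁰)^(1/5) = 1.17×10⁻⁶ M

1.17×10⁻⁶ M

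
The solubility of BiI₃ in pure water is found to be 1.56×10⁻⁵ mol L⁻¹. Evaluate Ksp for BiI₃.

Ksp = 1.60×10⁻¹⁸

BiI₃(s) ⇌ Bi³⁺(aq) + 3 I⁻(aq)
Call the molar solubility s, so that [Bi³⁺] = s and [I⁻] = 3s.
Ksp = [Bi³⁺][I⁻]^3 = s · (3s)^3 = 27s^4
Ksp = 27 × (1.56×10⁻⁵)^4 = 1.60×10⁻¹⁸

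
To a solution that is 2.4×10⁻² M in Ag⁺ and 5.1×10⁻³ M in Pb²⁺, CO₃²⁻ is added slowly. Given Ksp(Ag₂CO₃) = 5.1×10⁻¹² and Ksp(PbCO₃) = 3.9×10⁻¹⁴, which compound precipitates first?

PbCO₃

Precipitation begins when Q = Ksp.
For Ag₂CO₃: [CO₃²⁻] = (Ksp/[Ag⁺]^2) = 8.9×10⁻⁹ M
For PbCO₃: [CO₃²⁻] = (Ksp/[Pb²⁺]) = 7.6×10⁻¹² M
Since PbCO₃ needs less CO₃²⁻ to reach saturation, it precipitates first.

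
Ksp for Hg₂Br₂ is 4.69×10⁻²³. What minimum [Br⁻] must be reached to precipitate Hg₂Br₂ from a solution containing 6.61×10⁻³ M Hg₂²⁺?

Precipitation begins when Q = Ksp.
Hg₂Br₂(s) ⇌ Hg₂²⁺(aq) + 2 Br⁻(aq)
Ksp = [Hg₂²⁺][Br⁻]^2 = [Br⁻]^2(6.61×10⁻³)
[Br⁻]^2 = 4.69×10⁻²³ / (6.61×10⁻³) = 7.10×10⁻²¹
[Br⁻] = 8.42×10⁻¹¹ M

8.42×10⁻¹¹ M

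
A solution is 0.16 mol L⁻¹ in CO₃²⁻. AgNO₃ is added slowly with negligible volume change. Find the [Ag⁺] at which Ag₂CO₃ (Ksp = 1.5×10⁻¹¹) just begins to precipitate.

Precipitation begins when Q = Ksp.
Ag₂CO₃(s) ⇌ 2 Ag⁺(aq) + CO₃²⁻(aq)
Ksp = [Ag⁺]^2[CO₃²⁻] = [Ag⁺]^2(0.16)
[Ag⁺]^2 = 1.5×10⁻¹¹ / (0.16) = 9.4×10⁻¹¹
[Ag⁺] = 9.7×10⁻⁶ mol L⁻¹

9.7×10⁻⁶ M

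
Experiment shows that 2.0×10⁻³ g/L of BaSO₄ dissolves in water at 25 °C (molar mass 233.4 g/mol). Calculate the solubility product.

s = (2.0×10⁻³ g L⁻¹)/(233.4 g mol⁻¹) = 8.569×10⁻⁶ M
BaSO₄(s) ⇌ Ba²⁺(aq) + SO₄²⁻(aq)
For each mole of BaSO₄ that dissolves per liter, [Ba²⁺] = s and [SO₄²⁻] = s; let s denote this solubility.
Ksp = [Ba²⁺][SO₄²⁻] = s · s = s^2
Ksp = (8.569×10⁻⁶)^2 = 7.3×10⁻¹¹

Ksp = 7.3×10⁻¹¹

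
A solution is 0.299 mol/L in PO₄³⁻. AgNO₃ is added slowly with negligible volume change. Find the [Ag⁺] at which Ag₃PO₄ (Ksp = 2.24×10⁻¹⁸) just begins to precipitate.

1.96×10⁻⁶ M

Precipitation of each salt begins when its ion product equals Ksp.
Ag₃PO₄(s) ⇌ 3 Ag⁺(aq) + PO₄³⁻(aq)
Ksp = [Ag⁺]^3[PO₄³⁻] = [Ag⁺]^3(0.299)
[Ag⁺]^3 = 2.24×10⁻¹⁸ / (0.299) = 7.49×10⁻¹⁸
[Ag⁺] = 1.96×10⁻⁶ mol/L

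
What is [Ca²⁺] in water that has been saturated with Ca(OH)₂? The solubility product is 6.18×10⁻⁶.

1.16×10⁻² M

Ca(OH)₂(s) ⇌ Ca²⁺(aq) + 2 OH⁻(aq)
Call the molar solubility s, so that [Ca²⁺] = s and [OH⁻] = 2s.
Ksp = [Ca²⁺][OH⁻]^2 = s · (2s)^2 = 4s^3 = 6.18×10⁻⁶
s = 1.16×10⁻² M
[Ca²⁺] = s = 1.16×10⁻² M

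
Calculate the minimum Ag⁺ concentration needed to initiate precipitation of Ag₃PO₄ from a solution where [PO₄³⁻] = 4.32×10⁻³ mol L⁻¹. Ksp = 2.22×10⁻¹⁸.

8.01×10⁻⁶ M

Each salt precipitates once Q = Ksp for that salt.
Ag₃PO₄(s) ⇌ 3 Ag⁺(aq) + PO₄³⁻(aq)
Ksp = [Ag⁺]^3[PO₄³⁻] = [Ag⁺]^3(4.32×10⁻³)
[Ag⁺]^3 = 2.22×10⁻¹⁸ / (4.32×10⁻³) = 5.14×10⁻¹⁶
[Ag⁺] = 8.01×10⁻⁶ mol L⁻¹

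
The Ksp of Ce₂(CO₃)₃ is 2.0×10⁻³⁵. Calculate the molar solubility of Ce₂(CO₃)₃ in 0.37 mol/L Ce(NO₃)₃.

1.8×10⁻¹² M

Ce₂(CO₃)₃(s) ⇌ 2 Ce³⁺(aq) + 3 CO₃²⁻(aq)
The solution already contains Ce³⁺ at 0.37 mol/L. Let s be the molar solubility of Ce₂(CO₃)₃.
[Ce³⁺] ≈ 0.37 mol/L (common ion dominates); [CO₃²⁻] = 3s.
Ksp = [Ce³⁺]^2[CO₃²⁻]^3 = (0.37)^2(3s)^3
(3s)^3 = 2.0×10⁻³⁵ / (0.37)^2 = 1.5×10⁻³⁴
s = 1.8×10⁻¹² mol/L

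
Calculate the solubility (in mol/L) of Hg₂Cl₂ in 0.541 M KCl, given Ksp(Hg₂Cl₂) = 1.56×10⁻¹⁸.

Hg₂Cl₂(s) ⇌ Hg₂²⁺(aq) + 2 Cl⁻(aq)
Cl⁻ is already present at 0.541 M. If s mol/L of Hg₂Cl₂ dissolves, [Hg₂²⁺] = s while [Cl⁻] ≈ 0.541 M.
Ksp = [Hg₂²⁺][Cl⁻]^2 = s(0.541)^2
s = 1.56×10⁻¹⁸ / (0.541)^2 = 5.33×10⁻¹⁸
s = 5.33×10⁻¹⁸ M

5.33×10⁻¹⁸ M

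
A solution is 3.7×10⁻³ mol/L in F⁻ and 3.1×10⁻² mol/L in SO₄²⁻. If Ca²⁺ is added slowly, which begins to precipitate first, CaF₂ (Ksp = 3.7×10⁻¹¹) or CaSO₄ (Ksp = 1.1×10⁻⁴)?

Each salt precipitates once Q = Ksp for that salt.
For CaF₂: [Ca²⁺] = (Ksp/[F⁻]^2) = 2.7×10⁻⁶ mol/L
For CaSO₄: [Ca²⁺] = (Ksp/[SO₄²⁻]) = 3.5×10⁻³ mol/L
CaF₂ requires the lower [Ca²⁺], so it precipitates first.

CaF₂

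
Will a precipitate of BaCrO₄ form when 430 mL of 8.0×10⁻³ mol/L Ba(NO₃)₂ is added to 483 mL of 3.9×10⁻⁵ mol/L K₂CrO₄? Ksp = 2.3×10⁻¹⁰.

Yes

After mixing, V = 430 mL + 483 mL = 913 mL.
[Ba²⁺] = (8.0×10⁻³)(430)/913 = 3.8×10⁻³ mol/L
[CrO₄²⁻] = (3.9×10⁻⁵)(483)/913 = 2.1×10⁻⁵ mol/L
Q = [Ba²⁺][CrO₄²⁻] = 7.8×10⁻⁸
Since Q (7.8×10⁻⁸) exceeds Ksp (2.3×10⁻¹⁰), BaCrO₄ will precipitate.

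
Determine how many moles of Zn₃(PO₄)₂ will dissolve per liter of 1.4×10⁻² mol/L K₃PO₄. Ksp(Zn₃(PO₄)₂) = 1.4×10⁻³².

Zn₃(PO₄)₂(s) ⇌ 3 Zn²⁺(aq) + 2 PO₄³⁻(aq)
The solution already contains PO₄³⁻ at 1.4×10⁻² mol/L. Let s be the molar solubility of Zn₃(PO₄)₂.
[PO₄³⁻] ≈ 1.4×10⁻² mol/L (common ion dominates); [Zn²⁺] = 3s.
Ksp = [Zn²⁺]^3[PO₄³⁻]^2 = (3s)^3(1.4×10⁻²)^2
(3s)^3 = 1.4×10⁻³² / (1.4×10⁻²)^2 = 7.1×10⁻²⁹
s = 1.4×10⁻¹⁰ mol/L

1.4×10⁻¹⁰ M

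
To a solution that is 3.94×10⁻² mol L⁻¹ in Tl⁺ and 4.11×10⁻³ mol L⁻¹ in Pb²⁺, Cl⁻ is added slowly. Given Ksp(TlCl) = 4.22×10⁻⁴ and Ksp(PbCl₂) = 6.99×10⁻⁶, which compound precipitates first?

TlCl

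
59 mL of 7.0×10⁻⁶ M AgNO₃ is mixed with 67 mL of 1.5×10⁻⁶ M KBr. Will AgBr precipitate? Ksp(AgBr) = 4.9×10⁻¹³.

Yes

The combined volume is 126 mL.
[Ag⁺] = (7.0×10⁻⁶)(59)/126 = 3.3×10⁻⁶ M
[Br⁻] = (1.5×10⁻⁶)(67)/126 = 8.0×10⁻⁷ M
Q = [Ag⁺][Br⁻] = 2.6×10⁻¹²
Q = 2.6×10⁻¹² > Ksp = 4.9×10⁻¹³, so the solution is supersaturated and AgBr precipitates.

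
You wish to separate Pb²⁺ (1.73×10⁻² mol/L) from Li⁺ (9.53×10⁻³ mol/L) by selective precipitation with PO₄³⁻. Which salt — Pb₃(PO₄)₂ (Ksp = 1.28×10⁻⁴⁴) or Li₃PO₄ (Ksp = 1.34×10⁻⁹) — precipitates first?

Precipitation of each salt begins when its ion product equals Ksp.
For Pb₃(PO₄)₂: [PO₄³⁻] = (Ksp/[Pb²⁺]^3)^(1/2) = 4.97×10⁻²⁰ mol/L
For Li₃PO₄: [PO₄³⁻] = (Ksp/[Li⁺]^3) = 1.55×10⁻³ mol/L
Since Pb₃(PO₄)₂ needs less PO₄³⁻ to reach saturation, it precipitates first.

Pb₃(PO₄)₂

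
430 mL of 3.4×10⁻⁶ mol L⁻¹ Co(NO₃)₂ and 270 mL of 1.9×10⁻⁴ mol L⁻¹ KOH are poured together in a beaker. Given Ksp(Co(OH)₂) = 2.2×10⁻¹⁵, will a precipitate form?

After mixing, V = 430 mL + 270 mL = 700 mL.
[Co²⁺] = (3.4×10⁻⁶)(430)/700 = 2.1×10⁻⁶ mol L⁻¹
[OH⁻] = (1.9×10⁻⁴)(270)/700 = 7.3×10⁻⁵ mol L⁻¹
Q = [Co²⁺][OH⁻]^2 = 1.1×10⁻¹⁴
Because Q > Ksp (1.1×10⁻¹⁴ vs 2.2×10⁻¹⁵), a precipitate of Co(OH)₂ forms.

Yes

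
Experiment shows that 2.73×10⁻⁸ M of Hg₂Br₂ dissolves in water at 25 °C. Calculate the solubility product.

Hg₂Br₂(s) ⇌ Hg₂²⁺(aq) + 2 Br⁻(aq)
Let s be the molar solubility. Then [Hg₂²⁺] = s and [Br⁻] = 2s.
Ksp = [Hg₂²⁺][Br⁻]^2 = s · (2s)^2 = 4s^3
Ksp = 4 × (2.73×10⁻⁸)^3 = 8.14×10⁻²³

Ksp = 8.14×10⁻²³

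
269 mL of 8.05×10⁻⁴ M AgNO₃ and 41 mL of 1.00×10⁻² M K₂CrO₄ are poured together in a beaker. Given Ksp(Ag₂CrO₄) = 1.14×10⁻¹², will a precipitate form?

Total volume after mixing = 269 + 41 = 310 mL.
[Ag⁺] = (8.05×10⁻⁴)(269)/310 = 6.99×10⁻⁴ M
[CrO₄²⁻] = (1.00×10⁻²)(41)/310 = 1.32×10⁻³ M
Q = [Ag⁺]^2[CrO₄²⁻] = 6.45×10⁻¹⁰
Since Q (6.45×10⁻¹⁰) exceeds Ksp (1.14×10⁻¹²), Ag₂CrO₄ will precipitate.

Yes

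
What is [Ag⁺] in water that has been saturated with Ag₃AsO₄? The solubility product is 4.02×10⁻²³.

Ag₃AsO₄(s) ⇌ 3 Ag⁺(aq) + AsO₄³⁻(aq)
With molar solubility s: [Ag⁺] = 3s, [AsO₄³⁻] = s.
Ksp = [Ag⁺]^3[AsO₄³⁻] = (3s)^3 · s = 27s^4 = 4.02×10⁻²³
s = 1.10×10⁻⁶ M
[Ag⁺] = 3s = 3.31×10⁻⁶ M

3.31×10⁻⁶ M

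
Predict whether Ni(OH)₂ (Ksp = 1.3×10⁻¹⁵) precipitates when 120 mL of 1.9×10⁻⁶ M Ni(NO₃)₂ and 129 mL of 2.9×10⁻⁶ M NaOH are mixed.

Total volume after mixing = 120 + 129 = 249 mL.
[Ni²⁺] = (1.9×10⁻⁶)(120)/249 = 9.2×10⁻⁷ M
[OH⁻] = (2.9×10⁻⁶)(129)/249 = 1.5×10⁻⁶ M
Q = [Ni²⁺][OH⁻]^2 = 2.1×10⁻¹⁸
Since Q (2.1×10⁻¹⁸) is less than Ksp (1.3×10⁻¹⁵), no Ni(OH)₂ precipitates.

No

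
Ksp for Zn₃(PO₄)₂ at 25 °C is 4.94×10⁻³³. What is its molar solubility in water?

1.36×10⁻⁷ M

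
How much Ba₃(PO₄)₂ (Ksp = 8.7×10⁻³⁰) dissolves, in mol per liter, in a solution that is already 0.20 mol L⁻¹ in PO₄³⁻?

Ba₃(PO₄)₂(s) ⇌ 3 Ba²⁺(aq) + 2 PO₄³⁻(aq)
The solution already contains PO₄³⁻ at 0.20 mol L⁻¹. Let s be the molar solubility of Ba₃(PO₄)₂.
[PO₄³⁻] ≈ 0.20 mol L⁻¹ (common ion dominates); [Ba²⁺] = 3s.
Ksp = [Ba²⁺]^3[PO₄³⁻]^2 = (3s)^3(0.20)^2
(3s)^3 = 8.7×10⁻³⁰ / (0.20)^2 = 2.2×10⁻²⁸
s = 2.0×10⁻¹⁰ mol L⁻¹

2.0×10⁻¹⁰ M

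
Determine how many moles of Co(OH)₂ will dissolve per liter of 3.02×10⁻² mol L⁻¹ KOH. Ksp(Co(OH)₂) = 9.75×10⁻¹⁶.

1.07×10⁻¹² M

Co(OH)₂(s) ⇌ Co²⁺(aq) + 2 OH⁻(aq)
OH⁻ is already present at 3.02×10⁻² mol L⁻¹. If s mol/L of Co(OH)₂ dissolves, [Co²⁺] = s while [OH⁻] ≈ 3.02×10⁻² mol L⁻¹.
Ksp = [Co²⁺][OH⁻]^2 = s(3.02×10⁻²)^2
s = 9.75×10⁻¹⁶ / (3.02×10⁻²)^2 = 1.07×10⁻¹²
s = 1.07×10⁻¹² mol L⁻¹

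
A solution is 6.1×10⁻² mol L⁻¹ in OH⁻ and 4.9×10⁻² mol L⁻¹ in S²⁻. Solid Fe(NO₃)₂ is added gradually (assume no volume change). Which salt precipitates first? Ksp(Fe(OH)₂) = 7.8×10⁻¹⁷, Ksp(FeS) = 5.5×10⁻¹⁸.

A salt starts to precipitate once the ion product Q reaches its Ksp.
For Fe(OH)₂: [Fe²⁺] = (Ksp/[OH⁻]^2) = 2.1×10⁻¹⁴ mol L⁻¹
For FeS: [Fe²⁺] = (Ksp/[S²⁻]) = 1.1×10⁻¹⁶ mol L⁻¹
FeS requires the lower [Fe²⁺], so it precipitates first.

FeS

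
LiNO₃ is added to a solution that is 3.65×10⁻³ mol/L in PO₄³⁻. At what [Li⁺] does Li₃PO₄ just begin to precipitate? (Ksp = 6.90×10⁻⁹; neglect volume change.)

1.24×10⁻² M

Precipitation of each salt begins when its ion product equals Ksp.
Li₃PO₄(s) ⇌ 3 Li⁺(aq) + PO₄³⁻(aq)
Ksp = [Li⁺]^3[PO₄³⁻] = [Li⁺]^3(3.65×10⁻³)
[Li⁺]^3 = 6.90×10⁻⁹ / (3.65×10⁻³) = 1.89×10⁻⁶
[Li⁺] = 1.24×10⁻² mol/L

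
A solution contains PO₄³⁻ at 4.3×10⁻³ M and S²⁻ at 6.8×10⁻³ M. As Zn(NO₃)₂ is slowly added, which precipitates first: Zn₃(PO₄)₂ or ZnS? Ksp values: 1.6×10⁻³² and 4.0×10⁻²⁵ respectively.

Precipitation of each salt begins when its ion product equals Ksp.
For Zn₃(PO₄)₂: [Zn²⁺] = (Ksp/[PO₄³⁻]^2)^(1/3) = 9.5×10⁻¹⁰ M
For ZnS: [Zn²⁺] = (Ksp/[S²⁻]) = 5.9×10⁻²³ M
The smaller threshold [Zn²⁺] is reached first, so ZnS precipitates first.

ZnS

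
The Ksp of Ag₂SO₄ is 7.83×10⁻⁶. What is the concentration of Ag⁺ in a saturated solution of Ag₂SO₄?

Ag₂SO₄(s) ⇌ 2 Ag⁺(aq) + SO₄²⁻(aq)
Let s be the molar solubility. Then [Ag⁺] = 2s and [SO₄²⁻] = s.
Ksp = [Ag⁺]^2[SO₄²⁻] = (2s)^2 · s = 4s^3 = 7.83×10⁻⁶
s = 1.25×10⁻² M
[Ag⁺] = 2s = 2.50×10⁻² M

2.50×10⁻² M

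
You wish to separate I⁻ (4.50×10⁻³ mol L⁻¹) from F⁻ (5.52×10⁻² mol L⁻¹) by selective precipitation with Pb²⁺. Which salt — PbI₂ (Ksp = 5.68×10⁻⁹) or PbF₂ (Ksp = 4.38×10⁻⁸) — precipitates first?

Precipitation of each salt begins when its ion product equals Ksp.
For PbI₂: [Pb²⁺] = (Ksp/[I⁻]^2) = 2.80×10⁻⁴ mol L⁻¹
For PbF₂: [Pb²⁺] = (Ksp/[F⁻]^2) = 1.44×10⁻⁵ mol L⁻¹
The smaller threshold [Pb²⁺] is reached first, so PbF₂ precipitates first.

PbF₂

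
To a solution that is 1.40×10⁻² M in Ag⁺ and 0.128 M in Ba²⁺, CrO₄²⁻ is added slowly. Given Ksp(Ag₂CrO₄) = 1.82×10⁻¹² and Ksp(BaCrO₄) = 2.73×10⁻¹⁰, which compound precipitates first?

The threshold for precipitation is Q = Ksp.
For Ag₂CrO₄: [CrO₄²⁻] = (Ksp/[Ag⁺]^2) = 9.29×10⁻⁹ M
For BaCrO₄: [CrO₄²⁻] = (Ksp/[Ba²⁺]) = 2.13×10⁻⁹ M
The smaller threshold [CrO₄²⁻] is reached first, so BaCrO₄ precipitates first.

BaCrO₄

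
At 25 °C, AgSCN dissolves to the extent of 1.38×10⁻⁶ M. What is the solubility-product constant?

Ksp = 1.90×10⁻¹²

AgSCN(s) ⇌ Ag⁺(aq) + SCN⁻(aq)
Call the molar solubility s, so that [Ag⁺] = s and [SCN⁻] = s.
Ksp = [Ag⁺][SCN⁻] = s · s = s^2
Ksp = (1.38×10⁻⁶)^2 = 1.90×10⁻¹²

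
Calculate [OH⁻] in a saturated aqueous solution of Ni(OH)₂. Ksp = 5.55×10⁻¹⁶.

Ni(OH)₂(s) ⇌ Ni²⁺(aq) + 2 OH⁻(aq)
If s mol/L of Ni(OH)₂ dissolves, [Ni²⁺] = s and [OH⁻] = 2s.
Ksp = [Ni²⁺][OH⁻]^2 = s · (2s)^2 = 4s^3 = 5.55×10⁻¹⁶
s = 5.18×10⁻⁶ M
[OH⁻] = 2s = 1.04×10⁻⁵ M

1.04×10⁻⁵ M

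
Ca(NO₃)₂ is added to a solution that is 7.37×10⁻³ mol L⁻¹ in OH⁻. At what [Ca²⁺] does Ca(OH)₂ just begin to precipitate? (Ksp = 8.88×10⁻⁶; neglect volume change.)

0.163 M

The threshold for precipitation is Q = Ksp.
Ca(OH)₂(s) ⇌ Ca²⁺(aq) + 2 OH⁻(aq)
Ksp = [Ca²⁺][OH⁻]^2 = [Ca²⁺](7.37×10⁻³)^2
[Ca²⁺] = 8.88×10⁻⁶ / (7.37×10⁻³)^2 = 0.163
[Ca²⁺] = 0.163 mol L⁻¹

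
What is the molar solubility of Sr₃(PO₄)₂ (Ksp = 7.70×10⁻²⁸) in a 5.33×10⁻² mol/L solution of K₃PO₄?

2.16×10⁻⁹ M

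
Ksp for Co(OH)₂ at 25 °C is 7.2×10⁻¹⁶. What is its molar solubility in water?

Co(OH)₂(s) ⇌ Co²⁺(aq) + 2 OH⁻(aq)
For each mole of Co(OH)₂ that dissolves per liter, [Co²⁺] = s and [OH⁻] = 2s; let s denote this solubility.
Ksp = [Co²⁺][OH⁻]^2 = s · (2s)^2 = 4s^3
4s^3 = 7.2×10⁻¹⁶  ⇒  s^3 = 1.8×10⁻¹⁶
s = (1.8×10⁻¹⁶)^(1/3) = 5.6×10⁻⁶ mol L⁻¹

5.6×10⁻⁶ M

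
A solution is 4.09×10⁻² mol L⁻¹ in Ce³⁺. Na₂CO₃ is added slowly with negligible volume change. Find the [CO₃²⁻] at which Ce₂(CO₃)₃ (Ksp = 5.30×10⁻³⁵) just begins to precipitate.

The threshold for precipitation is Q = Ksp.
Ce₂(CO₃)₃(s) ⇌ 2 Ce³⁺(aq) + 3 CO₃²⁻(aq)
Ksp = [Ce³⁺]^2[CO₃²⁻]^3 = [CO₃²⁻]^3(4.09×10⁻²)^2
[CO₃²⁻]^3 = 5.30×10⁻³⁵ / (4.09×10⁻²)^2 = 3.17×10⁻³²
[CO₃²⁻] = 3.16×10⁻¹¹ mol L⁻¹

3.16×10⁻¹¹ M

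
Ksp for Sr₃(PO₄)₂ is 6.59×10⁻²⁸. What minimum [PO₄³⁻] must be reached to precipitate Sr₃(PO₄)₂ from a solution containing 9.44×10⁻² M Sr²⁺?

8.85×10⁻¹³ M

Precipitation begins when Q = Ksp.
Sr₃(PO₄)₂(s) ⇌ 3 Sr²⁺(aq) + 2 PO₄³⁻(aq)
Ksp = [Sr²⁺]^3[PO₄³⁻]^2 = [PO₄³⁻]^2(9.44×10⁻²)^3
[PO₄³⁻]^2 = 6.59×10⁻²⁸ / (9.44×10⁻²)^3 = 7.83×10⁻²⁵
[PO₄³⁻] = 8.85×10⁻¹³ M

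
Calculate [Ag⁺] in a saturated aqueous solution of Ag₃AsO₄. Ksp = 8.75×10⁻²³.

Ag₃AsO₄(s) ⇌ 3 Ag⁺(aq) + AsO₄³⁻(aq)
If s mol/L of Ag₃AsO₄ dissolves, [Ag⁺] = 3s and [AsO₄³⁻] = s.
Ksp = [Ag⁺]^3[AsO₄³⁻] = (3s)^3 · s = 27s^4 = 8.75×10⁻²³
s = 1.34×10⁻⁶ mol/L
[Ag⁺] = 3s = 4.03×10⁻⁶ mol/L

4.03×10⁻⁶ M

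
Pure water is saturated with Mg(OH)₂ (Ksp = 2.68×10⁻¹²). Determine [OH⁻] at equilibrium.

1.75×10⁻⁴ M

Mg(OH)₂(s) ⇌ Mg²⁺(aq) + 2 OH⁻(aq)
Let s be the molar solubility. Then [Mg²⁺] = s and [OH⁻] = 2s.
Ksp = [Mg²⁺][OH⁻]^2 = s · (2s)^2 = 4s^3 = 2.68×10⁻¹²
s = 8.75×10⁻⁵ M
[OH⁻] = 2s = 1.75×10⁻⁴ M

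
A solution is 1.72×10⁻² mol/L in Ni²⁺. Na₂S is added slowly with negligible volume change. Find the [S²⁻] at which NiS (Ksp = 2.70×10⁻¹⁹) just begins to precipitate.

Precipitation of each salt begins when its ion product equals Ksp.
NiS(s) ⇌ Ni²⁺(aq) + S²⁻(aq)
Ksp = [Ni²⁺][S²⁻] = [S²⁻](1.72×10⁻²)
[S²⁻] = 2.70×10⁻¹⁹ / (1.72×10⁻²) = 1.57×10⁻¹⁷
[S²⁻] = 1.57×10⁻¹⁷ mol/L

1.57×10⁻¹⁷ M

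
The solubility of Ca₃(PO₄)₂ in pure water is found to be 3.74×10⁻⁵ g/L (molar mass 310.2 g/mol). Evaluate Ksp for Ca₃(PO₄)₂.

Convert to molarity: s = 3.74×10⁻⁵ / 310.2 = 1.2057×10⁻⁷ mol/L
Ca₃(PO₄)₂(s) ⇌ 3 Ca²⁺(aq) + 2 PO₄³⁻(aq)
Call the molar solubility s, so that [Ca²⁺] = 3s and [PO₄³⁻] = 2s.
Ksp = [Ca²⁺]^3[PO₄³⁻]^2 = (3s)^3 · (2s)^2 = 108s^5
Ksp = 108 × (1.2057×10⁻⁷)^5 = 2.75×10⁻³³

Ksp = 2.75×10⁻³³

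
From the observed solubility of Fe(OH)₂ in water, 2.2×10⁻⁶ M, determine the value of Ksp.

Ksp = 4.3×10⁻¹⁷

Fe(OH)₂(s) ⇌ Fe²⁺(aq) + 2 OH⁻(aq)
Let s be the molar solubility. Then [Fe²⁺] = s and [OH⁻] = 2s.
Ksp = [Fe²⁺][OH⁻]^2 = s · (2s)^2 = 4s^3
Ksp = 4 × (2.2×10⁻⁶)^3 = 4.3×10⁻¹⁷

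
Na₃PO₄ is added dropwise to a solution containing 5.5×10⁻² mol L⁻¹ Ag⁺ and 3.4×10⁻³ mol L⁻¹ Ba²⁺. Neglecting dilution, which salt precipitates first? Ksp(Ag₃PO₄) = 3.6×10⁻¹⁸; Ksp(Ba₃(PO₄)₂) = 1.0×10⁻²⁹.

Ag₃PO₄

The threshold for precipitation is Q = Ksp.
For Ag₃PO₄: [PO₄³⁻] = (Ksp/[Ag⁺]^3) = 2.2×10⁻¹⁴ mol L⁻¹
For Ba₃(PO₄)₂: [PO₄³⁻] = (Ksp/[Ba²⁺]^3)^(1/2) = 1.6×10⁻¹¹ mol L⁻¹
Since Ag₃PO₄ needs less PO₄³⁻ to reach saturation, it precipitates first.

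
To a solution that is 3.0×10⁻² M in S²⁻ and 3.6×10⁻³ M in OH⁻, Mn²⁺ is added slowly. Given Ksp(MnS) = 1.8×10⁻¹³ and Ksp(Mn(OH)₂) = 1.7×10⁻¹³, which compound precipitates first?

Precipitation begins when Q = Ksp.
For MnS: [Mn²⁺] = (Ksp/[S²⁻]) = 6.0×10⁻¹² M
For Mn(OH)₂: [Mn²⁺] = (Ksp/[OH⁻]^2) = 1.3×10⁻⁸ M
The smaller threshold [Mn²⁺] is reached first, so MnS precipitates first.

MnS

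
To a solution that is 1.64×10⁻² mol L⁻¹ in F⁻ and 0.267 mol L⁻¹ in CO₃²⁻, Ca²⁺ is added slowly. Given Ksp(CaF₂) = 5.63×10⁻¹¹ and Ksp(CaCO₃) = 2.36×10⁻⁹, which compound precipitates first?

CaCO₃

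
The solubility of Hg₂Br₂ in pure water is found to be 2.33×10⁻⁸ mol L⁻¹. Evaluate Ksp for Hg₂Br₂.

Ksp = 5.06×10⁻²³

Hg₂Br₂(s) ⇌ Hg₂²⁺(aq) + 2 Br⁻(aq)
For each mole of Hg₂Br₂ that dissolves per liter, [Hg₂²⁺] = s and [Br⁻] = 2s; let s denote this solubility.
Ksp = [Hg₂²⁺][Br⁻]^2 = s · (2s)^2 = 4s^3
Ksp = 4 × (2.33×10⁻⁸)^3 = 5.06×10⁻²³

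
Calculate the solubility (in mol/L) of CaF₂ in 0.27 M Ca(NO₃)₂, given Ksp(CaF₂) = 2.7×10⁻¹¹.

5.0×10⁻⁶ M

CaF₂(s) ⇌ Ca²⁺(aq) + 2 F⁻(aq)
With Ca²⁺ already at 0.27 M and s small, take [Ca²⁺] ≈ 0.27 M and [F⁻] = 2s.
Ksp = [Ca²⁺][F⁻]^2 = (0.27)(2s)^2
(2s)^2 = 2.7×10⁻¹¹ / (0.27) = 1.0×10⁻¹⁰
s = 5.0×10⁻⁶ M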